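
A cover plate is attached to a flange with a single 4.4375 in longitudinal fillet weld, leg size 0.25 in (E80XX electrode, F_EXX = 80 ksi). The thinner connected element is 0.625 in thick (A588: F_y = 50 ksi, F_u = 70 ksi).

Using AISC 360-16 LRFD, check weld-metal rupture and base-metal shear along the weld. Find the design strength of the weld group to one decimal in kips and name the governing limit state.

Weld metal: throat = 0.707×0.25 = 0.17675 in, L = 4.4375 in. φR_n = 0.75 × 0.6 × 80 × 0.17675 × 4.4375 = 28.2 kips.
Base metal shear (0.625 in plate): yield φR_n = 1.0×0.6×50×0.625×4.4375 = 83.2 kips; rupture φR_n = 0.75×0.6×70×0.625×4.4375 = 87.4 kips; take 83.2 kips (yield).
Governing: min(28.2, 83.2) = 28.2 kips → weld metal.

28.2 kips (weld metal governs)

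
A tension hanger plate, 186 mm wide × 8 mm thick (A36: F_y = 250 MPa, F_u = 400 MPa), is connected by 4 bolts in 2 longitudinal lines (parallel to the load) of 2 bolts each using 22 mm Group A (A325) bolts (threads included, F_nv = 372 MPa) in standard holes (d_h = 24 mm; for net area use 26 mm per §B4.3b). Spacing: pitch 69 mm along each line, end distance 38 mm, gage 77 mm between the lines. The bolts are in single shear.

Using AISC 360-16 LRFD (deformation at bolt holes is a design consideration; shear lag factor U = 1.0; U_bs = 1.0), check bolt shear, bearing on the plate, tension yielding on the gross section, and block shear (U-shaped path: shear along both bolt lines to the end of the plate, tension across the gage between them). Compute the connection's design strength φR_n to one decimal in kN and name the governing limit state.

Bolt shear: A_b = π(22)²/4 = 380.13 mm². φR_n = 0.75 × 372 × 380.13 × 4 × 1 = 424.2 kN.
Bearing (8 mm plate, F_u = 400 MPa): end bolts L_c = 38 − 24/2 = 26, R_n = min(1.2×26×8×400, 2.4×22×8×400) = 99.84 kN/bolt; interior L_c = 69 − 24 = 45, R_n = 168.96 kN/bolt. φR_n = 0.75 × (2×99.84 + 2×168.96) = 403.2 kN.
Tension yield (gross): A_g = 186×8 = 1488 mm². φR_n = 0.90 × 250 × 1488 = 334.8 kN.
Block shear: shear path 2×[38+1×69] = 2×107 mm, A_gv = 1712, A_nv = 2×(107 − 1.5×26)×8 = 1088 mm²; tension across gage: (77 − 1×26)×8 = 408 mm². R_n = min(0.6×400×1088, 0.6×250×1712) + 1.0×400×408 = min(261.12, 256.8) + 163.2 = 420 kN. φR_n = 0.75 × 420 = 315.0 kN.
Governing: min(424.2, 403.2, 334.8, 315.0) = 315.0 kN → block shear.

315.0 kN (block shear governs)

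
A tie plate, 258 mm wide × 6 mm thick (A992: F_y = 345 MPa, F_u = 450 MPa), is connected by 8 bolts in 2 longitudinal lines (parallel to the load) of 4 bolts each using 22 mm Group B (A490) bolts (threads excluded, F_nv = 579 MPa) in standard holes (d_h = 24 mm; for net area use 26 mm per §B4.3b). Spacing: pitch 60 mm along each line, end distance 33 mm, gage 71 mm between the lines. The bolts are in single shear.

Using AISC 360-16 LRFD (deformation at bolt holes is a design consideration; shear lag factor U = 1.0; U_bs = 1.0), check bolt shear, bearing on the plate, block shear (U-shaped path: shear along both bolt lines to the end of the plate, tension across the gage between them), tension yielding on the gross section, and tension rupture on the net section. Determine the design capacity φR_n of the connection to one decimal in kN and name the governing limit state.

Bolt shear: A_b = π(22)²/4 = 380.13 mm². φR_n = 0.75 × 579 × 380.13 × 8 × 1 = 1320.6 kN.
Bearing (6 mm plate, F_u = 450 MPa): end bolts L_c = 33 − 24/2 = 21, R_n = min(1.2×21×6×450, 2.4×22×6×450) = 68.04 kN/bolt; interior L_c = 60 − 24 = 36, R_n = 116.64 kN/bolt. φR_n = 0.75 × (2×68.04 + 6×116.64) = 626.9 kN.
Block shear: shear path 2×[33+3×60] = 2×213 mm, A_gv = 2556, A_nv = 2×(213 − 3.5×26)×6 = 1464 mm²; tension across gage: (71 − 1×26)×6 = 270 mm². R_n = min(0.6×450×1464, 0.6×345×2556) + 1.0×450×270 = min(395.28, 529.09) + 121.5 = 516.78 kN. φR_n = 0.75 × 516.78 = 387.6 kN.
Tension yield (gross): A_g = 258×6 = 1548 mm². φR_n = 0.90 × 345 × 1548 = 480.7 kN.
Tension rupture (net): A_n = (258 − 2×26)×6 = 1236 mm² (U = 1.0, A_e = A_n). φR_n = 0.75 × 450 × 1236 = 417.2 kN.
Governing: min(1320.6, 626.9, 387.6, 480.7, 417.2) = 387.6 kN → block shear.

387.6 kN (block shear governs)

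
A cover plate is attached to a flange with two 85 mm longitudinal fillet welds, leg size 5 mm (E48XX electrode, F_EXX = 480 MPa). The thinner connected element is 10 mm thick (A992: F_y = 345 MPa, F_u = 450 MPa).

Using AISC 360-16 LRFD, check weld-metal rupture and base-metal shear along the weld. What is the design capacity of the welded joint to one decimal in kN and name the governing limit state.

129.8 kN (weld metal governs)

Weld metal: throat = 0.707×5 = 3.535 mm, L = 2×85 = 170 mm. φR_n = 0.75 × 0.6 × 480 × 3.535 × 170 = 129.8 kN.
Base metal shear (10 mm plate): yield φR_n = 1.0×0.6×345×10×170 = 351.9 kN; rupture φR_n = 0.75×0.6×450×10×170 = 344.3 kN; take 344.3 kN (rupture).
Governing: min(129.8, 344.3) = 129.8 kN → weld metal.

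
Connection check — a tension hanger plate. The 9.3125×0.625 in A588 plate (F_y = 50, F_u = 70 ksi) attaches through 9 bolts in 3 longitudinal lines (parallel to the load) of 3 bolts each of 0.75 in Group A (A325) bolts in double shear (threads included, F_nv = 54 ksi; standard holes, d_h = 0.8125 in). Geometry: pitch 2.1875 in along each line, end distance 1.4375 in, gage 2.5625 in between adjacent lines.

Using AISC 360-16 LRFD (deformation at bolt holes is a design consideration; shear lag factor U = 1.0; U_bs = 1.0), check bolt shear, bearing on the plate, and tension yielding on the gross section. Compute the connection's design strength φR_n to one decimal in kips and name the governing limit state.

Bolt shear: A_b = π(0.75)²/4 = 0.44179 in². φR_n = 0.75 × 54 × 0.44179 × 9 × 2 = 322.1 kips.
Bearing (0.625 in plate, F_u = 70 ksi): end bolts L_c = 1.4375 − 0.8125/2 = 1.03125, R_n = min(1.2×1.03125×0.625×70, 2.4×0.75×0.625×70) = 54.141 kips/bolt; interior L_c = 2.1875 − 0.8125 = 1.375, R_n = 72.188 kips/bolt. φR_n = 0.75 × (3×54.141 + 6×72.188) = 446.7 kips.
Tension yield (gross): A_g = 9.3125×0.625 = 5.8203 in². φR_n = 0.90 × 50 × 5.8203 = 261.9 kips.
Governing: min(322.1, 446.7, 261.9) = 261.9 kips → gross-section yield.

261.9 kips (gross-section yield governs)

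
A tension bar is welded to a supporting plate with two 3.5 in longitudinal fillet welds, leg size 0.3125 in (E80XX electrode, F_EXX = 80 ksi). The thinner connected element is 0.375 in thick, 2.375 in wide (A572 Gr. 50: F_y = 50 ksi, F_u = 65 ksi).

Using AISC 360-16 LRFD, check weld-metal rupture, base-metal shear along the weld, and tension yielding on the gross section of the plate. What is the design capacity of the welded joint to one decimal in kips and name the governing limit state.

40.1 kips (gross-section yield governs)

Weld metal: throat = 0.707×0.3125 = 0.22094 in, L = 2×3.5 = 7 in. φR_n = 0.75 × 0.6 × 80 × 0.22094 × 7 = 55.7 kips.
Base metal shear (0.375 in plate): yield φR_n = 1.0×0.6×50×0.375×7 = 78.8 kips; rupture φR_n = 0.75×0.6×65×0.375×7 = 76.8 kips; take 76.8 kips (rupture).
Tension yield (gross): A_g = 2.375×0.375 = 0.89063 in². φR_n = 0.90 × 50 × 0.89063 = 40.1 kips.
Governing: min(55.7, 76.8, 40.1) = 40.1 kips → gross-section yield.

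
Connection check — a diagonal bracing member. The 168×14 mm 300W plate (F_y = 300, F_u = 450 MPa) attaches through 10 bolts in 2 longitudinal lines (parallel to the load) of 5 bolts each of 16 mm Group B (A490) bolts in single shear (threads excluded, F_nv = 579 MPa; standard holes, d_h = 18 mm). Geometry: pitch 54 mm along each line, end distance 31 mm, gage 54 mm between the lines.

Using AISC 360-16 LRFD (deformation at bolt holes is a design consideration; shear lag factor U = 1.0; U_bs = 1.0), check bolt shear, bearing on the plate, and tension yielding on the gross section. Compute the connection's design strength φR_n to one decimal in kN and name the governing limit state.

Bolt shear: A_b = π(16)²/4 = 201.06 mm². φR_n = 0.75 × 579 × 201.06 × 10 × 1 = 873.1 kN.
Bearing (14 mm plate, F_u = 450 MPa): end bolts L_c = 31 − 18/2 = 22, R_n = min(1.2×22×14×450, 2.4×16×14×450) = 166.32 kN/bolt; interior L_c = 54 − 18 = 36, R_n = 241.92 kN/bolt. φR_n = 0.75 × (2×166.32 + 8×241.92) = 1701.0 kN.
Tension yield (gross): A_g = 168×14 = 2352 mm². φR_n = 0.90 × 300 × 2352 = 635.0 kN.
Governing: min(873.1, 1701.0, 635.0) = 635.0 kN → gross-section yield.

635.0 kN (gross-section yield governs)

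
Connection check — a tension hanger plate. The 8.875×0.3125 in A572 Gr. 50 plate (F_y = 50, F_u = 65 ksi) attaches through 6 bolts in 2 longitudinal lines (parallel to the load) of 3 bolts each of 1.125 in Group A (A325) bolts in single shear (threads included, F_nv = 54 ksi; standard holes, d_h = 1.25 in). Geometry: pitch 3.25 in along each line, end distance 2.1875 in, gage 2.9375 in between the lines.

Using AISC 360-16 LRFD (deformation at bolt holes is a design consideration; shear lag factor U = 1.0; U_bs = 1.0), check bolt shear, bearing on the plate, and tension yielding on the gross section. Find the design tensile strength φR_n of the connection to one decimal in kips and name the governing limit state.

Bolt shear: A_b = π(1.125)²/4 = 0.99402 in². φR_n = 0.75 × 54 × 0.99402 × 6 × 1 = 241.5 kips.
Bearing (0.3125 in plate, F_u = 65 ksi): end bolts L_c = 2.1875 − 1.25/2 = 1.5625, R_n = min(1.2×1.5625×0.3125×65, 2.4×1.125×0.3125×65) = 38.086 kips/bolt; interior L_c = 3.25 − 1.25 = 2, R_n = 48.75 kips/bolt. φR_n = 0.75 × (2×38.086 + 4×48.75) = 203.4 kips.
Tension yield (gross): A_g = 8.875×0.3125 = 2.7734 in². φR_n = 0.90 × 50 × 2.7734 = 124.8 kips.
Governing: min(241.5, 203.4, 124.8) = 124.8 kips → gross-section yield.

124.8 kips (gross-section yield governs)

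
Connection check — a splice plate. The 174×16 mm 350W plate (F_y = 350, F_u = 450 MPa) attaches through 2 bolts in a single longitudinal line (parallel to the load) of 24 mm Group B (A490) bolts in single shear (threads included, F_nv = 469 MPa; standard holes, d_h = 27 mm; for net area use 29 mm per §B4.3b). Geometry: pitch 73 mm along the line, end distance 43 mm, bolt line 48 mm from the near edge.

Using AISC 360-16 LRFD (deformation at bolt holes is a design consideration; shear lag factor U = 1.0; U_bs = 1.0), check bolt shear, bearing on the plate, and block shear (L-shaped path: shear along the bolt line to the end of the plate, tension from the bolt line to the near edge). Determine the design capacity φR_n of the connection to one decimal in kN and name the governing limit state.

318.3 kN (bolt shear governs)

Bolt shear: A_b = π(24)²/4 = 452.39 mm². φR_n = 0.75 × 469 × 452.39 × 2 × 1 = 318.3 kN.
Bearing (16 mm plate, F_u = 450 MPa): end bolts L_c = 43 − 27/2 = 29.5, R_n = min(1.2×29.5×16×450, 2.4×24×16×450) = 254.88 kN/bolt; interior L_c = 73 − 27 = 46, R_n = 397.44 kN/bolt. φR_n = 0.75 × (1×254.88 + 1×397.44) = 489.2 kN.
Block shear: shear path 1×[43+1×73] = 1×116 mm, A_gv = 1856, A_nv = 1×(116 − 1.5×29)×16 = 1160 mm²; tension to near edge: (48 − 0.5×29)×16 = 536 mm². R_n = min(0.6×450×1160, 0.6×350×1856) + 1.0×450×536 = min(313.2, 389.76) + 241.2 = 554.4 kN. φR_n = 0.75 × 554.4 = 415.8 kN.
Governing: min(318.3, 489.2, 415.8) = 318.3 kN → bolt shear.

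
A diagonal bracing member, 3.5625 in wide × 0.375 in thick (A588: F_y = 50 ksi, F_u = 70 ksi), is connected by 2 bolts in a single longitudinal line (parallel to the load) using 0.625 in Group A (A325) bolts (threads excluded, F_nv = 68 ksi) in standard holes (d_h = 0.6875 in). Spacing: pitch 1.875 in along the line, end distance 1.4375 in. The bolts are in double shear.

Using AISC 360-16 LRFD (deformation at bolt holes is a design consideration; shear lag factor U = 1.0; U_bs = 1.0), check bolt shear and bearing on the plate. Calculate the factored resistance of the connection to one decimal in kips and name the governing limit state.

Bolt shear: A_b = π(0.625)²/4 = 0.3068 in². φR_n = 0.75 × 68 × 0.3068 × 2 × 2 = 62.6 kips.
Bearing (0.375 in plate, F_u = 70 ksi): end bolts L_c = 1.4375 − 0.6875/2 = 1.09375, R_n = min(1.2×1.09375×0.375×70, 2.4×0.625×0.375×70) = 34.453 kips/bolt; interior L_c = 1.875 − 0.6875 = 1.1875, R_n = 37.406 kips/bolt. φR_n = 0.75 × (1×34.453 + 1×37.406) = 53.9 kips.
Governing: min(62.6, 53.9) = 53.9 kips → bearing.

53.9 kips (bearing governs)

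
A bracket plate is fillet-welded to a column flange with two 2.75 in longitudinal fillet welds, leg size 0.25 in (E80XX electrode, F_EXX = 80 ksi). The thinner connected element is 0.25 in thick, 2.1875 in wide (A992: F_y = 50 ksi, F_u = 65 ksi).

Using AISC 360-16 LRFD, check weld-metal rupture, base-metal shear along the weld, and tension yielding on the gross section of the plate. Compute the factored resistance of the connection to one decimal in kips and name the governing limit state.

Weld metal: throat = 0.707×0.25 = 0.17675 in, L = 2×2.75 = 5.5 in. φR_n = 0.75 × 0.6 × 80 × 0.17675 × 5.5 = 35.0 kips.
Base metal shear (0.25 in plate): yield φR_n = 1.0×0.6×50×0.25×5.5 = 41.3 kips; rupture φR_n = 0.75×0.6×65×0.25×5.5 = 40.2 kips; take 40.2 kips (rupture).
Tension yield (gross): A_g = 2.1875×0.25 = 0.54688 in². φR_n = 0.90 × 50 × 0.54688 = 24.6 kips.
Governing: min(35.0, 40.2, 24.6) = 24.6 kips → gross-section yield.

24.6 kips (gross-section yield governs)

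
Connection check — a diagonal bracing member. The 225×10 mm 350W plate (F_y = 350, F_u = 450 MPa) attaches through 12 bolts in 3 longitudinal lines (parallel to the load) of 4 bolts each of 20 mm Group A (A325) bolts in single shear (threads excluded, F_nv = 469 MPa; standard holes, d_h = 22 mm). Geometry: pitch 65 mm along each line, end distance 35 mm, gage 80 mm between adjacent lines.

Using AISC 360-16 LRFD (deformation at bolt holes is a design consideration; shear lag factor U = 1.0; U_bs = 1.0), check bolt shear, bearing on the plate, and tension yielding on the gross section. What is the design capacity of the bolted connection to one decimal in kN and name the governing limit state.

Bolt shear: A_b = π(20)²/4 = 314.16 mm². φR_n = 0.75 × 469 × 314.16 × 12 × 1 = 1326.1 kN.
Bearing (10 mm plate, F_u = 450 MPa): end bolts L_c = 35 − 22/2 = 24, R_n = min(1.2×24×10×450, 2.4×20×10×450) = 129.6 kN/bolt; interior L_c = 65 − 22 = 43, R_n = 216 kN/bolt. φR_n = 0.75 × (3×129.6 + 9×216) = 1749.6 kN.
Tension yield (gross): A_g = 225×10 = 2250 mm². φR_n = 0.90 × 350 × 2250 = 708.8 kN.
Governing: min(1326.1, 1749.6, 708.8) = 708.8 kN → gross-section yield.

708.8 kN (gross-section yield governs)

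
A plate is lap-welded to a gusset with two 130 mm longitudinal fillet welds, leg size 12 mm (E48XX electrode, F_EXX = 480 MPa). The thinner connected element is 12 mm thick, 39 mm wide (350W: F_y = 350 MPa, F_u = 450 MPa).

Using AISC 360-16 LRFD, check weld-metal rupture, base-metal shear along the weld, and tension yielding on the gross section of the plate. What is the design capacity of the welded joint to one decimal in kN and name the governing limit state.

Weld metal: throat = 0.707×12 = 8.484 mm, L = 2×130 = 260 mm. φR_n = 0.75 × 0.6 × 480 × 8.484 × 260 = 476.5 kN.
Base metal shear (12 mm plate): yield φR_n = 1.0×0.6×350×12×260 = 655.2 kN; rupture φR_n = 0.75×0.6×450×12×260 = 631.8 kN; take 631.8 kN (rupture).
Tension yield (gross): A_g = 39×12 = 468 mm². φR_n = 0.90 × 350 × 468 = 147.4 kN.
Governing: min(476.5, 631.8, 147.4) = 147.4 kN → gross-section yield.

147.4 kN (gross-section yield governs)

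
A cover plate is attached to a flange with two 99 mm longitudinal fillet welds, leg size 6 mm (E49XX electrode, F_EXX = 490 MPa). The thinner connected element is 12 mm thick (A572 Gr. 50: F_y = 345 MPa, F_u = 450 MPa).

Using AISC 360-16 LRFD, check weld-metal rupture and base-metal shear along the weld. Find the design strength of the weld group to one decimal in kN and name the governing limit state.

Weld metal: throat = 0.707×6 = 4.242 mm, L = 2×99 = 198 mm. φR_n = 0.75 × 0.6 × 490 × 4.242 × 198 = 185.2 kN.
Base metal shear (12 mm plate): yield φR_n = 1.0×0.6×345×12×198 = 491.8 kN; rupture φR_n = 0.75×0.6×450×12×198 = 481.1 kN; take 481.1 kN (rupture).
Governing: min(185.2, 481.1) = 185.2 kN → weld metal.

185.2 kN (weld metal governs)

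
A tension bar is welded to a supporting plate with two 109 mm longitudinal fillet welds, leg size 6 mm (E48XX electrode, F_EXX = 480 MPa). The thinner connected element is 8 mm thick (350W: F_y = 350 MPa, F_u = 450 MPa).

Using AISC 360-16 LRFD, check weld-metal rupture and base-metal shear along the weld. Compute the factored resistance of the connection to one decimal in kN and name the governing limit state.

199.7 kN (weld metal governs)

Weld metal: throat = 0.707×6 = 4.242 mm, L = 2×109 = 218 mm. φR_n = 0.75 × 0.6 × 480 × 4.242 × 218 = 199.7 kN.
Base metal shear (8 mm plate): yield φR_n = 1.0×0.6×350×8×218 = 366.2 kN; rupture φR_n = 0.75×0.6×450×8×218 = 353.2 kN; take 353.2 kN (rupture).
Governing: min(199.7, 353.2) = 199.7 kN → weld metal.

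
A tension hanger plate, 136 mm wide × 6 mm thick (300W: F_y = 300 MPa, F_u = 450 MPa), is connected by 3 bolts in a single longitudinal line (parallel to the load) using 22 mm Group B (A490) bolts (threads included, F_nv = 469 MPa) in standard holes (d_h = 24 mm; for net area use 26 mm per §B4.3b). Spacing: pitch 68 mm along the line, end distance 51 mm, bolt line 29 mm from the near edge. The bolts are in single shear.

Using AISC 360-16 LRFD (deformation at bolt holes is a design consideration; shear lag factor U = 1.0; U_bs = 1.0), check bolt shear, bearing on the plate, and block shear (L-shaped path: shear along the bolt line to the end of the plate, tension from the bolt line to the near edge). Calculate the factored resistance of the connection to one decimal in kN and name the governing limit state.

Bolt shear: A_b = π(22)²/4 = 380.13 mm². φR_n = 0.75 × 469 × 380.13 × 3 × 1 = 401.1 kN.
Bearing (6 mm plate, F_u = 450 MPa): end bolts L_c = 51 − 24/2 = 39, R_n = min(1.2×39×6×450, 2.4×22×6×450) = 126.36 kN/bolt; interior L_c = 68 − 24 = 44, R_n = 142.56 kN/bolt. φR_n = 0.75 × (1×126.36 + 2×142.56) = 308.6 kN.
Block shear: shear path 1×[51+2×68] = 1×187 mm, A_gv = 1122, A_nv = 1×(187 − 2.5×26)×6 = 732 mm²; tension to near edge: (29 − 0.5×26)×6 = 96 mm². R_n = min(0.6×450×732, 0.6×300×1122) + 1.0×450×96 = min(197.64, 201.96) + 43.2 = 240.84 kN. φR_n = 0.75 × 240.84 = 180.6 kN.
Governing: min(401.1, 308.6, 180.6) = 180.6 kN → block shear.

180.6 kN (block shear governs)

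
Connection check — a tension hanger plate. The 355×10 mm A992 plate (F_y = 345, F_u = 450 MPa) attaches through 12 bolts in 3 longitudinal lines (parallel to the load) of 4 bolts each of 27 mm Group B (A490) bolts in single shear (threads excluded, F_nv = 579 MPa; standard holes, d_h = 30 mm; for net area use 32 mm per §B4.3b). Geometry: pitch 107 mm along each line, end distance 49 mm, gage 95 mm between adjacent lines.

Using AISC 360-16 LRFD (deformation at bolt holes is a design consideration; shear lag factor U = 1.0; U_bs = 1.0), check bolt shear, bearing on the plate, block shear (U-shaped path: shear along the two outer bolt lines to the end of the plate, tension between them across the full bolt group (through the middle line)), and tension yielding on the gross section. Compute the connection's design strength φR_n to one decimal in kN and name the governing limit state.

1102.3 kN (gross-section yield governs)

Bolt shear: A_b = π(27)²/4 = 572.56 mm². φR_n = 0.75 × 579 × 572.56 × 12 × 1 = 2983.6 kN.
Bearing (10 mm plate, F_u = 450 MPa): end bolts L_c = 49 − 30/2 = 34, R_n = min(1.2×34×10×450, 2.4×27×10×450) = 183.6 kN/bolt; interior L_c = 107 − 30 = 77, R_n = 291.6 kN/bolt. φR_n = 0.75 × (3×183.6 + 9×291.6) = 2381.4 kN.
Block shear: shear path 2×[49+3×107] = 2×370 mm, A_gv = 7400, A_nv = 2×(370 − 3.5×32)×10 = 5160 mm²; tension across gage: (190 − 2×32)×10 = 1260 mm². R_n = min(0.6×450×5160, 0.6×345×7400) + 1.0×450×1260 = min(1393.2, 1531.8) + 567 = 1960.2 kN. φR_n = 0.75 × 1960.2 = 1470.2 kN.
Tension yield (gross): A_g = 355×10 = 3550 mm². φR_n = 0.90 × 345 × 3550 = 1102.3 kN.
Governing: min(2983.6, 2381.4, 1470.2, 1102.3) = 1102.3 kN → gross-section yield.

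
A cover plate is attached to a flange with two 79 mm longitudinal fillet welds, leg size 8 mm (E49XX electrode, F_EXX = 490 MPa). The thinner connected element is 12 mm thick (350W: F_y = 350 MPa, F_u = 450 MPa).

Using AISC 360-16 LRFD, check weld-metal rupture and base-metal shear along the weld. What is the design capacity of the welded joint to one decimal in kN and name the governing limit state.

Weld metal: throat = 0.707×8 = 5.656 mm, L = 2×79 = 158 mm. φR_n = 0.75 × 0.6 × 490 × 5.656 × 158 = 197.0 kN.
Base metal shear (12 mm plate): yield φR_n = 1.0×0.6×350×12×158 = 398.2 kN; rupture φR_n = 0.75×0.6×450×12×158 = 383.9 kN; take 383.9 kN (rupture).
Governing: min(197.0, 383.9) = 197.0 kN → weld metal.

197.0 kN (weld metal governs)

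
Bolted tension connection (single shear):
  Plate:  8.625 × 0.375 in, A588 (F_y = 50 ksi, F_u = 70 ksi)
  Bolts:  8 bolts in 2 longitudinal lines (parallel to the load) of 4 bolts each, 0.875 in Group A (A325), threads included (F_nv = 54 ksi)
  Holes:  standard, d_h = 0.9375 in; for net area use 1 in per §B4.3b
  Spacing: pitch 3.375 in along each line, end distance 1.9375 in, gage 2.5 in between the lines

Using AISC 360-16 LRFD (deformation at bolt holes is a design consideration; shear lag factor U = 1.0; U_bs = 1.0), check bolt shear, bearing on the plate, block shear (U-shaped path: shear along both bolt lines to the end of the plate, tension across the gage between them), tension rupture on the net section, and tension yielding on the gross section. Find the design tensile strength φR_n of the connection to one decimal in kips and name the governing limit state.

Bolt shear: A_b = π(0.875)²/4 = 0.60132 in². φR_n = 0.75 × 54 × 0.60132 × 8 × 1 = 194.8 kips.
Bearing (0.375 in plate, F_u = 70 ksi): end bolts L_c = 1.9375 − 0.9375/2 = 1.46875, R_n = min(1.2×1.46875×0.375×70, 2.4×0.875×0.375×70) = 46.266 kips/bolt; interior L_c = 3.375 − 0.9375 = 2.4375, R_n = 55.125 kips/bolt. φR_n = 0.75 × (2×46.266 + 6×55.125) = 317.5 kips.
Block shear: shear path 2×[1.9375+3×3.375] = 2×12.0625 in, A_gv = 9.0469, A_nv = 2×(12.0625 − 3.5×1)×0.375 = 6.4219 in²; tension across gage: (2.5 − 1×1)×0.375 = 0.5625 in². R_n = min(0.6×70×6.4219, 0.6×50×9.0469) + 1.0×70×0.5625 = min(269.72, 271.41) + 39.375 = 309.1 kips. φR_n = 0.75 × 309.1 = 231.8 kips.
Tension rupture (net): A_n = (8.625 − 2×1)×0.375 = 2.4844 in² (U = 1.0, A_e = A_n). φR_n = 0.75 × 70 × 2.4844 = 130.4 kips.
Tension yield (gross): A_g = 8.625×0.375 = 3.2344 in². φR_n = 0.90 × 50 × 3.2344 = 145.5 kips.
Governing: min(194.8, 317.5, 231.8, 130.4, 145.5) = 130.4 kips → net-section rupture.

130.4 kips (net-section rupture governs)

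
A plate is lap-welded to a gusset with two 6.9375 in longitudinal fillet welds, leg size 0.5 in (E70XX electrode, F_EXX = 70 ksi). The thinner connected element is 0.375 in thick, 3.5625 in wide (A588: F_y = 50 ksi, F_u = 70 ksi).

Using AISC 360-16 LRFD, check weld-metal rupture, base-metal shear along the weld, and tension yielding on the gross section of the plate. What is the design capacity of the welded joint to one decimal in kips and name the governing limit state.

60.1 kips (gross-section yield governs)

Weld metal: throat = 0.707×0.5 = 0.3535 in, L = 2×6.9375 = 13.875 in. φR_n = 0.75 × 0.6 × 70 × 0.3535 × 13.875 = 154.5 kips.
Base metal shear (0.375 in plate): yield φR_n = 1.0×0.6×50×0.375×13.875 = 156.1 kips; rupture φR_n = 0.75×0.6×70×0.375×13.875 = 163.9 kips; take 156.1 kips (yield).
Tension yield (gross): A_g = 3.5625×0.375 = 1.3359 in². φR_n = 0.90 × 50 × 1.3359 = 60.1 kips.
Governing: min(154.5, 156.1, 60.1) = 60.1 kips → gross-section yield.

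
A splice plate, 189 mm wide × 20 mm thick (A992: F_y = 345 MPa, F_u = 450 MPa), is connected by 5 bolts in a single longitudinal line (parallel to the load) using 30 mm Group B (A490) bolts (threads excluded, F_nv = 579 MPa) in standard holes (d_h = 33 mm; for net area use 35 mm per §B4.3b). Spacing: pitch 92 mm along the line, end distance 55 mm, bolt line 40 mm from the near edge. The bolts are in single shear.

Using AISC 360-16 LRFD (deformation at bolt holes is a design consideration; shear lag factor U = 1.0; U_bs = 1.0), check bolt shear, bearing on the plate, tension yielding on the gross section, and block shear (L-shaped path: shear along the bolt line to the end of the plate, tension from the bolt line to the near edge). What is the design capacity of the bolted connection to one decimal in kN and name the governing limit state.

1173.7 kN (gross-section yield governs)

Bolt shear: A_b = π(30)²/4 = 706.86 mm². φR_n = 0.75 × 579 × 706.86 × 5 × 1 = 1534.8 kN.
Bearing (20 mm plate, F_u = 450 MPa): end bolts L_c = 55 − 33/2 = 38.5, R_n = min(1.2×38.5×20×450, 2.4×30×20×450) = 415.8 kN/bolt; interior L_c = 92 − 33 = 59, R_n = 637.2 kN/bolt. φR_n = 0.75 × (1×415.8 + 4×637.2) = 2223.5 kN.
Tension yield (gross): A_g = 189×20 = 3780 mm². φR_n = 0.90 × 345 × 3780 = 1173.7 kN.
Block shear: shear path 1×[55+4×92] = 1×423 mm, A_gv = 8460, A_nv = 1×(423 − 4.5×35)×20 = 5310 mm²; tension to near edge: (40 − 0.5×35)×20 = 450 mm². R_n = min(0.6×450×5310, 0.6×345×8460) + 1.0×450×450 = min(1433.7, 1751.2) + 202.5 = 1636.2 kN. φR_n = 0.75 × 1636.2 = 1227.2 kN.
Governing: min(1534.8, 2223.5, 1173.7, 1227.2) = 1173.7 kN → gross-section yield.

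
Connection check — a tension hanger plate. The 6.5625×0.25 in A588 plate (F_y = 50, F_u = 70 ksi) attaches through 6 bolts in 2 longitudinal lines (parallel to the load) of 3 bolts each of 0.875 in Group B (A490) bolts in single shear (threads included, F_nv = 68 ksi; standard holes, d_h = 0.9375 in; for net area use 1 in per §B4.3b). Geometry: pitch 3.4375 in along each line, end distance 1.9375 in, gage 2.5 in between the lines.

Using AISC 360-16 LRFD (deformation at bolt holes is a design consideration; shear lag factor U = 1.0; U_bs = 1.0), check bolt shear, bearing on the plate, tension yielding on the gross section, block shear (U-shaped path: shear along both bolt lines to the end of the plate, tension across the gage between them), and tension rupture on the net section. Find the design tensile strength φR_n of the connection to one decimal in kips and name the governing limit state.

Bolt shear: A_b = π(0.875)²/4 = 0.60132 in². φR_n = 0.75 × 68 × 0.60132 × 6 × 1 = 184.0 kips.
Bearing (0.25 in plate, F_u = 70 ksi): end bolts L_c = 1.9375 − 0.9375/2 = 1.46875, R_n = min(1.2×1.46875×0.25×70, 2.4×0.875×0.25×70) = 30.844 kips/bolt; interior L_c = 3.4375 − 0.9375 = 2.5, R_n = 36.75 kips/bolt. φR_n = 0.75 × (2×30.844 + 4×36.75) = 156.5 kips.
Tension yield (gross): A_g = 6.5625×0.25 = 1.6406 in². φR_n = 0.90 × 50 × 1.6406 = 73.8 kips.
Block shear: shear path 2×[1.9375+2×3.4375] = 2×8.8125 in, A_gv = 4.4063, A_nv = 2×(8.8125 − 2.5×1)×0.25 = 3.1563 in²; tension across gage: (2.5 − 1×1)×0.25 = 0.375 in². R_n = min(0.6×70×3.1563, 0.6×50×4.4063) + 1.0×70×0.375 = min(132.56, 132.19) + 26.25 = 158.44 kips. φR_n = 0.75 × 158.44 = 118.8 kips.
Tension rupture (net): A_n = (6.5625 − 2×1)×0.25 = 1.1406 in² (U = 1.0, A_e = A_n). φR_n = 0.75 × 70 × 1.1406 = 59.9 kips.
Governing: min(184.0, 156.5, 73.8, 118.8, 59.9) = 59.9 kips → net-section rupture.

59.9 kips (net-section rupture governs)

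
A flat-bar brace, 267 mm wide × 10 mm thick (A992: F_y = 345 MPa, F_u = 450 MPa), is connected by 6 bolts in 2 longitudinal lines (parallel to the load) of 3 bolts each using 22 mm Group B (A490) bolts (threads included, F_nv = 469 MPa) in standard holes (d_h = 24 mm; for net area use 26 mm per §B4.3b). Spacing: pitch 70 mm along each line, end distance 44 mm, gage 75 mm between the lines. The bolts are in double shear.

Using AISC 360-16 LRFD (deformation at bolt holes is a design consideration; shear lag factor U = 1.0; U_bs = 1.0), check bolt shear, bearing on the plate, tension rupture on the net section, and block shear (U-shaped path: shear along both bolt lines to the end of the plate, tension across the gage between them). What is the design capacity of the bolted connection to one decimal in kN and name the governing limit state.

647.3 kN (block shear governs)

Bolt shear: A_b = π(22)²/4 = 380.13 mm². φR_n = 0.75 × 469 × 380.13 × 6 × 2 = 1604.5 kN.
Bearing (10 mm plate, F_u = 450 MPa): end bolts L_c = 44 − 24/2 = 32, R_n = min(1.2×32×10×450, 2.4×22×10×450) = 172.8 kN/bolt; interior L_c = 70 − 24 = 46, R_n = 237.6 kN/bolt. φR_n = 0.75 × (2×172.8 + 4×237.6) = 972.0 kN.
Tension rupture (net): A_n = (267 − 2×26)×10 = 2150 mm² (U = 1.0, A_e = A_n). φR_n = 0.75 × 450 × 2150 = 725.6 kN.
Block shear: shear path 2×[44+2×70] = 2×184 mm, A_gv = 3680, A_nv = 2×(184 − 2.5×26)×10 = 2380 mm²; tension across gage: (75 − 1×26)×10 = 490 mm². R_n = min(0.6×450×2380, 0.6×345×3680) + 1.0×450×490 = min(642.6, 761.76) + 220.5 = 863.1 kN. φR_n = 0.75 × 863.1 = 647.3 kN.
Governing: min(1604.5, 972.0, 725.6, 647.3) = 647.3 kN → block shear.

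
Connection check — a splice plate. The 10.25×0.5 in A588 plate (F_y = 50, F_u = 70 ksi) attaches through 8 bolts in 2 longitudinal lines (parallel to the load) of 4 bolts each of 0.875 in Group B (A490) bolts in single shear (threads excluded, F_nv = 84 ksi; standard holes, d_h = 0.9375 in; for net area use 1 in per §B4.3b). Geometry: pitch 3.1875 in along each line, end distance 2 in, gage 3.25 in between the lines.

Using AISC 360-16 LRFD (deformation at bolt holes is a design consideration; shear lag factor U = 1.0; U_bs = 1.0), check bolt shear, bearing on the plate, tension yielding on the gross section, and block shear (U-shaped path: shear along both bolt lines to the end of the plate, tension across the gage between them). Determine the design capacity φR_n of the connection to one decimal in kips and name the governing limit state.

Bolt shear: A_b = π(0.875)²/4 = 0.60132 in². φR_n = 0.75 × 84 × 0.60132 × 8 × 1 = 303.1 kips.
Bearing (0.5 in plate, F_u = 70 ksi): end bolts L_c = 2 − 0.9375/2 = 1.53125, R_n = min(1.2×1.53125×0.5×70, 2.4×0.875×0.5×70) = 64.313 kips/bolt; interior L_c = 3.1875 − 0.9375 = 2.25, R_n = 73.5 kips/bolt. φR_n = 0.75 × (2×64.313 + 6×73.5) = 427.2 kips.
Tension yield (gross): A_g = 10.25×0.5 = 5.125 in². φR_n = 0.90 × 50 × 5.125 = 230.6 kips.
Block shear: shear path 2×[2+3×3.1875] = 2×11.5625 in, A_gv = 11.563, A_nv = 2×(11.5625 − 3.5×1)×0.5 = 8.0625 in²; tension across gage: (3.25 − 1×1)×0.5 = 1.125 in². R_n = min(0.6×70×8.0625, 0.6×50×11.563) + 1.0×70×1.125 = min(338.63, 346.89) + 78.75 = 417.38 kips. φR_n = 0.75 × 417.38 = 313.0 kips.
Governing: min(303.1, 427.2, 230.6, 313.0) = 230.6 kips → gross-section yield.

230.6 kips (gross-section yield governs)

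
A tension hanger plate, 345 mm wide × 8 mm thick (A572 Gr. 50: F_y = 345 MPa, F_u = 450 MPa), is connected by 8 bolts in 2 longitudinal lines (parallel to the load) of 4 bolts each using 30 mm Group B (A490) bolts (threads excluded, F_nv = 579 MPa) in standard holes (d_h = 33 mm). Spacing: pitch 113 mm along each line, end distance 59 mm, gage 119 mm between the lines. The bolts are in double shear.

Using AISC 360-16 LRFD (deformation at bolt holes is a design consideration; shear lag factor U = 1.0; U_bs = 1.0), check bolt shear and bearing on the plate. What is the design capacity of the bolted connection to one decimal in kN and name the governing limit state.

1441.8 kN (bearing governs)

Bolt shear: A_b = π(30)²/4 = 706.86 mm². φR_n = 0.75 × 579 × 706.86 × 8 × 2 = 4911.3 kN.
Bearing (8 mm plate, F_u = 450 MPa): end bolts L_c = 59 − 33/2 = 42.5, R_n = min(1.2×42.5×8×450, 2.4×30×8×450) = 183.6 kN/bolt; interior L_c = 113 − 33 = 80, R_n = 259.2 kN/bolt. φR_n = 0.75 × (2×183.6 + 6×259.2) = 1441.8 kN.
Governing: min(4911.3, 1441.8) = 1441.8 kN → bearing.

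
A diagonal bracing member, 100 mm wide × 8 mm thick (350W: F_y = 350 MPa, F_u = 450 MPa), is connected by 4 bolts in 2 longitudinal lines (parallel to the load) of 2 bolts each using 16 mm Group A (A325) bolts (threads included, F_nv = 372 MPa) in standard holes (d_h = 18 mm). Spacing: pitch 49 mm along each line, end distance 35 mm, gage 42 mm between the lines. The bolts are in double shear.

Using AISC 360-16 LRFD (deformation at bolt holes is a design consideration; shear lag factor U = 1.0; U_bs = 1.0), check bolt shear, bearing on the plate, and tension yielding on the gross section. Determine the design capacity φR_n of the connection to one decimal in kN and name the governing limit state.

Bolt shear: A_b = π(16)²/4 = 201.06 mm². φR_n = 0.75 × 372 × 201.06 × 4 × 2 = 448.8 kN.
Bearing (8 mm plate, F_u = 450 MPa): end bolts L_c = 35 − 18/2 = 26, R_n = min(1.2×26×8×450, 2.4×16×8×450) = 112.32 kN/bolt; interior L_c = 49 − 18 = 31, R_n = 133.92 kN/bolt. φR_n = 0.75 × (2×112.32 + 2×133.92) = 369.4 kN.
Tension yield (gross): A_g = 100×8 = 800 mm². φR_n = 0.90 × 350 × 800 = 252.0 kN.
Governing: min(448.8, 369.4, 252.0) = 252.0 kN → gross-section yield.

252.0 kN (gross-section yield governs)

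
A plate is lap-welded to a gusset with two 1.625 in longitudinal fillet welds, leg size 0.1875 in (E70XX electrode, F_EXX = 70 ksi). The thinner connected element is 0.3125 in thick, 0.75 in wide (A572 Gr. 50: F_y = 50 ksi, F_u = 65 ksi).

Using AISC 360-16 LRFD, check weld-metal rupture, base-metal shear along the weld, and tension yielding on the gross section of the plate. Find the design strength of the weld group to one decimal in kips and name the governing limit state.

10.5 kips (gross-section yield governs)

Weld metal: throat = 0.707×0.1875 = 0.13256 in, L = 2×1.625 = 3.25 in. φR_n = 0.75 × 0.6 × 70 × 0.13256 × 3.25 = 13.6 kips.
Base metal shear (0.3125 in plate): yield φR_n = 1.0×0.6×50×0.3125×3.25 = 30.5 kips; rupture φR_n = 0.75×0.6×65×0.3125×3.25 = 29.7 kips; take 29.7 kips (rupture).
Tension yield (gross): A_g = 0.75×0.3125 = 0.23438 in². φR_n = 0.90 × 50 × 0.23438 = 10.5 kips.
Governing: min(13.6, 29.7, 10.5) = 10.5 kips → gross-section yield.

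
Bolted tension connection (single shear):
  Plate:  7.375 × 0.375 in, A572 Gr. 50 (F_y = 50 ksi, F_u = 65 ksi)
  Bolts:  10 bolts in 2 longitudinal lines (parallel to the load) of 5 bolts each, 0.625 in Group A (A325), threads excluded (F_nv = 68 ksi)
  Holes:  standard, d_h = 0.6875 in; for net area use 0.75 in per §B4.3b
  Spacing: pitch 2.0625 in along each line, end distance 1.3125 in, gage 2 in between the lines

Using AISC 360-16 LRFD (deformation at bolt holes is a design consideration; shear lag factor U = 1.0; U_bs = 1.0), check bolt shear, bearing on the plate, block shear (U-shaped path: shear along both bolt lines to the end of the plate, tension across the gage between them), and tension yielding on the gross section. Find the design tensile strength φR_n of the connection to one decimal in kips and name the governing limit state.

124.5 kips (gross-section yield governs)

Bolt shear: A_b = π(0.625)²/4 = 0.3068 in². φR_n = 0.75 × 68 × 0.3068 × 10 × 1 = 156.5 kips.
Bearing (0.375 in plate, F_u = 65 ksi): end bolts L_c = 1.3125 − 0.6875/2 = 0.96875, R_n = min(1.2×0.96875×0.375×65, 2.4×0.625×0.375×65) = 28.336 kips/bolt; interior L_c = 2.0625 − 0.6875 = 1.375, R_n = 36.563 kips/bolt. φR_n = 0.75 × (2×28.336 + 8×36.563) = 261.9 kips.
Block shear: shear path 2×[1.3125+4×2.0625] = 2×9.5625 in, A_gv = 7.1719, A_nv = 2×(9.5625 − 4.5×0.75)×0.375 = 4.6406 in²; tension across gage: (2 − 1×0.75)×0.375 = 0.46875 in². R_n = min(0.6×65×4.6406, 0.6×50×7.1719) + 1.0×65×0.46875 = min(180.98, 215.16) + 30.469 = 211.45 kips. φR_n = 0.75 × 211.45 = 158.6 kips.
Tension yield (gross): A_g = 7.375×0.375 = 2.7656 in². φR_n = 0.90 × 50 × 2.7656 = 124.5 kips.
Governing: min(156.5, 261.9, 158.6, 124.5) = 124.5 kips → gross-section yield.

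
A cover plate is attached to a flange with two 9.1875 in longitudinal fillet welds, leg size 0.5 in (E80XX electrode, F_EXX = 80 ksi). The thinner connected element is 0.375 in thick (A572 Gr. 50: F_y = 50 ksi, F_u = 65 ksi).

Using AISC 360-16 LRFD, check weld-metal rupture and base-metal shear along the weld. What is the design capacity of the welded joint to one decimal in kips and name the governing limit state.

Weld metal: throat = 0.707×0.5 = 0.3535 in, L = 2×9.1875 = 18.375 in. φR_n = 0.75 × 0.6 × 80 × 0.3535 × 18.375 = 233.8 kips.
Base metal shear (0.375 in plate): yield φR_n = 1.0×0.6×50×0.375×18.375 = 206.7 kips; rupture φR_n = 0.75×0.6×65×0.375×18.375 = 201.6 kips; take 201.6 kips (rupture).
Governing: min(233.8, 201.6) = 201.6 kips → base-metal shear.

201.6 kips (base-metal shear governs)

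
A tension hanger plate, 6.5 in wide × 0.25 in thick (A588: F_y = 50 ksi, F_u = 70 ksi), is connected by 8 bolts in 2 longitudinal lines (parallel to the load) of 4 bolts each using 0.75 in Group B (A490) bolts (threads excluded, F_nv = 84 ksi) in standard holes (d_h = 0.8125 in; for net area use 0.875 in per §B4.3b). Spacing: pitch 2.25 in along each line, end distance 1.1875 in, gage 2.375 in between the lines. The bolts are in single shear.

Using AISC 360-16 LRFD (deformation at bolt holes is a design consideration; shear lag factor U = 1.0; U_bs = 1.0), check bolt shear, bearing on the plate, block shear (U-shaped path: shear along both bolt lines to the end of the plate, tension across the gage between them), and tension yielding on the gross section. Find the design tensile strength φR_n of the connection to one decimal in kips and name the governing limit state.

73.1 kips (gross-section yield governs)

Bolt shear: A_b = π(0.75)²/4 = 0.44179 in². φR_n = 0.75 × 84 × 0.44179 × 8 × 1 = 222.7 kips.
Bearing (0.25 in plate, F_u = 70 ksi): end bolts L_c = 1.1875 − 0.8125/2 = 0.78125, R_n = min(1.2×0.78125×0.25×70, 2.4×0.75×0.25×70) = 16.406 kips/bolt; interior L_c = 2.25 − 0.8125 = 1.4375, R_n = 30.188 kips/bolt. φR_n = 0.75 × (2×16.406 + 6×30.188) = 160.5 kips.
Block shear: shear path 2×[1.1875+3×2.25] = 2×7.9375 in, A_gv = 3.9688, A_nv = 2×(7.9375 − 3.5×0.875)×0.25 = 2.4375 in²; tension across gage: (2.375 − 1×0.875)×0.25 = 0.375 in². R_n = min(0.6×70×2.4375, 0.6×50×3.9688) + 1.0×70×0.375 = min(102.38, 119.06) + 26.25 = 128.63 kips. φR_n = 0.75 × 128.63 = 96.5 kips.
Tension yield (gross): A_g = 6.5×0.25 = 1.625 in². φR_n = 0.90 × 50 × 1.625 = 73.1 kips.
Governing: min(222.7, 160.5, 96.5, 73.1) = 73.1 kips → gross-section yield.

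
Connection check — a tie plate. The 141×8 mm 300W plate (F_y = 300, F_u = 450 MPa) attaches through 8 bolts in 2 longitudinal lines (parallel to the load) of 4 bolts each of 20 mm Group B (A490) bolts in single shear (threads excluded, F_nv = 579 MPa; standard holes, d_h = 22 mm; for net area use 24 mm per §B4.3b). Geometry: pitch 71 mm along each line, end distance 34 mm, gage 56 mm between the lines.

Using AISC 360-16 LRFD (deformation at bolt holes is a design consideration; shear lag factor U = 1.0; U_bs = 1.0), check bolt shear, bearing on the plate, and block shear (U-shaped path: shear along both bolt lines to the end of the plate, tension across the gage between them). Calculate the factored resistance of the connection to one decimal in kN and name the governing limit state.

614.5 kN (block shear governs)

Bolt shear: A_b = π(20)²/4 = 314.16 mm². φR_n = 0.75 × 579 × 314.16 × 8 × 1 = 1091.4 kN.
Bearing (8 mm plate, F_u = 450 MPa): end bolts L_c = 34 − 22/2 = 23, R_n = min(1.2×23×8×450, 2.4×20×8×450) = 99.36 kN/bolt; interior L_c = 71 − 22 = 49, R_n = 172.8 kN/bolt. φR_n = 0.75 × (2×99.36 + 6×172.8) = 926.6 kN.
Block shear: shear path 2×[34+3×71] = 2×247 mm, A_gv = 3952, A_nv = 2×(247 − 3.5×24)×8 = 2608 mm²; tension across gage: (56 − 1×24)×8 = 256 mm². R_n = min(0.6×450×2608, 0.6×300×3952) + 1.0×450×256 = min(704.16, 711.36) + 115.2 = 819.36 kN. φR_n = 0.75 × 819.36 = 614.5 kN.
Governing: min(1091.4, 926.6, 614.5) = 614.5 kN → block shear.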